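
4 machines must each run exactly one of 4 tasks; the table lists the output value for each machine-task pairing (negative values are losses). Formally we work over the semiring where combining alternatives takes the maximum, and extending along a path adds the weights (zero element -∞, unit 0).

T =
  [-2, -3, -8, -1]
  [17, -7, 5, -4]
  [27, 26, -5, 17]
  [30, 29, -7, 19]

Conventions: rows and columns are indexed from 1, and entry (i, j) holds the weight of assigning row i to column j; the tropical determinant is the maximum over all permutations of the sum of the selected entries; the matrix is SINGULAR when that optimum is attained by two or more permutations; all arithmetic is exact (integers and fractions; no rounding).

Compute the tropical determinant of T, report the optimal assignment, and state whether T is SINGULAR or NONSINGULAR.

σ = (1, 2, 3, 4): (-2) + (-7) + (-5) + 19 = 5
σ = (1, 2, 4, 3): (-2) + (-7) + 17 + (-7) = 1
σ = (1, 3, 2, 4): (-2) + 5 + 26 + 19 = 48
σ = (1, 3, 4, 2): (-2) + 5 + 17 + 29 = 49
σ = (1, 4, 2, 3): (-2) + (-4) + 26 + (-7) = 13
σ = (1, 4, 3, 2): (-2) + (-4) + (-5) + 29 = 18
σ = (2, 1, 3, 4): (-3) + 17 + (-5) + 19 = 28
σ = (2, 1, 4, 3): (-3) + 17 + 17 + (-7) = 24
σ = (2, 3, 1, 4): (-3) + 5 + 27 + 19 = 48
σ = (2, 3, 4, 1): (-3) + 5 + 17 + 30 = 49
σ = (2, 4, 1, 3): (-3) + (-4) + 27 + (-7) = 13
σ = (2, 4, 3, 1): (-3) + (-4) + (-5) + 30 = 18
σ = (3, 1, 2, 4): (-8) + 17 + 26 + 19 = 54
σ = (3, 1, 4, 2): (-8) + 17 + 17 + 29 = 55
σ = (3, 2, 1, 4): (-8) + (-7) + 27 + 19 = 31
σ = (3, 2, 4, 1): (-8) + (-7) + 17 + 30 = 32
σ = (3, 4, 1, 2): (-8) + (-4) + 27 + 29 = 44
σ = (3, 4, 2, 1): (-8) + (-4) + 26 + 30 = 44
σ = (4, 1, 2, 3): (-1) + 17 + 26 + (-7) = 35
σ = (4, 1, 3, 2): (-1) + 17 + (-5) + 29 = 40
σ = (4, 2, 1, 3): (-1) + (-7) + 27 + (-7) = 12
σ = (4, 2, 3, 1): (-1) + (-7) + (-5) + 30 = 17
σ = (4, 3, 1, 2): (-1) + 5 + 27 + 29 = 60
σ = (4, 3, 2, 1): (-1) + 5 + 26 + 30 = 60
Optimal value attained by: σ = (4, 3, 1, 2).
Answer: det⊕(T) = 60; verdict: SINGULAR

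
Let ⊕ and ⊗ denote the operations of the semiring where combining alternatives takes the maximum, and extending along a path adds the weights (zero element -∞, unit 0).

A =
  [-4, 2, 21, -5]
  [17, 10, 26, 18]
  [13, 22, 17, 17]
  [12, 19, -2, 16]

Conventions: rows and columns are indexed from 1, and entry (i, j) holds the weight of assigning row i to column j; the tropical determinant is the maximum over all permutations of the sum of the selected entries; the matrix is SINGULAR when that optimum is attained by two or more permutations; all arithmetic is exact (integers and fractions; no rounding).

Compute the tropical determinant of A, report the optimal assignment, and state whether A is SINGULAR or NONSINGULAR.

σ = (1, 2, 3, 4): (-4) + 10 + 17 + 16 = 39
σ = (1, 2, 4, 3): (-4) + 10 + 17 + (-2) = 21
σ = (1, 3, 2, 4): (-4) + 26 + 22 + 16 = 60
σ = (1, 3, 4, 2): (-4) + 26 + 17 + 19 = 58
σ = (1, 4, 2, 3): (-4) + 18 + 22 + (-2) = 34
σ = (1, 4, 3, 2): (-4) + 18 + 17 + 19 = 50
σ = (2, 1, 3, 4): 2 + 17 + 17 + 16 = 52
σ = (2, 1, 4, 3): 2 + 17 + 17 + (-2) = 34
σ = (2, 3, 1, 4): 2 + 26 + 13 + 16 = 57
σ = (2, 3, 4, 1): 2 + 26 + 17 + 12 = 57
σ = (2, 4, 1, 3): 2 + 18 + 13 + (-2) = 31
σ = (2, 4, 3, 1): 2 + 18 + 17 + 12 = 49
σ = (3, 1, 2, 4): 21 + 17 + 22 + 16 = 76
σ = (3, 1, 4, 2): 21 + 17 + 17 + 19 = 74
σ = (3, 2, 1, 4): 21 + 10 + 13 + 16 = 60
σ = (3, 2, 4, 1): 21 + 10 + 17 + 12 = 60
σ = (3, 4, 1, 2): 21 + 18 + 13 + 19 = 71
σ = (3, 4, 2, 1): 21 + 18 + 22 + 12 = 73
σ = (4, 1, 2, 3): (-5) + 17 + 22 + (-2) = 32
σ = (4, 1, 3, 2): (-5) + 17 + 17 + 19 = 48
σ = (4, 2, 1, 3): (-5) + 10 + 13 + (-2) = 16
σ = (4, 2, 3, 1): (-5) + 10 + 17 + 12 = 34
σ = (4, 3, 1, 2): (-5) + 26 + 13 + 19 = 53
σ = (4, 3, 2, 1): (-5) + 26 + 22 + 12 = 55
Optimal value attained by: σ = (3, 1, 2, 4).
Answer: det⊕(A) = 76; verdict: NONSINGULAR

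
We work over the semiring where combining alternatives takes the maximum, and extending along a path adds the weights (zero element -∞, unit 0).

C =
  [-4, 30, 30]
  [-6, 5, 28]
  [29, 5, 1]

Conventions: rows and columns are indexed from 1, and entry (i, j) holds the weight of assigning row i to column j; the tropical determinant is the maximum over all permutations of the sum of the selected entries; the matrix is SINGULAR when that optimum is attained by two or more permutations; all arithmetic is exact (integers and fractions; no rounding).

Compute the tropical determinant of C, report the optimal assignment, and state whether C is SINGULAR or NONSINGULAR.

σ = (1, 2, 3): (-4) + 5 + 1 = 2
σ = (1, 3, 2): (-4) + 28 + 5 = 29
σ = (2, 1, 3): 30 + (-6) + 1 = 25
σ = (2, 3, 1): 30 + 28 + 29 = 87
σ = (3, 1, 2): 30 + (-6) + 5 = 29
σ = (3, 2, 1): 30 + 5 + 29 = 64
Optimal value attained by: σ = (2, 3, 1).
Answer: det⊕(C) = 87; verdict: NONSINGULAR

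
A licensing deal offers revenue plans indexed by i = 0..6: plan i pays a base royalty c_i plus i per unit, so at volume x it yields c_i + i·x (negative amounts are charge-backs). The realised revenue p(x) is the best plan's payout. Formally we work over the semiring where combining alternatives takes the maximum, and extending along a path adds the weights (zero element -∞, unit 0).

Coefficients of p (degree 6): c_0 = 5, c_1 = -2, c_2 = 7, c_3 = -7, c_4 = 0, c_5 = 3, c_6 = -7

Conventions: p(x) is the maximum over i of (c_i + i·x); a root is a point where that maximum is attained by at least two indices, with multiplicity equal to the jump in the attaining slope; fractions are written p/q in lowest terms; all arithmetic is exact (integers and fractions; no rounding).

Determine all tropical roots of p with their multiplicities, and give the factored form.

hull edge (i=0, c=5) to (i=2, c=7): slope 1, span 2
hull edge (i=2, c=7) to (i=5, c=3): slope -4/3, span 3
hull edge (i=5, c=3) to (i=6, c=-7): slope -10, span 1
Factored form: p(x) = -7 ⊗ (x ⊕ (-1)) ⊗ (x ⊕ (-1)) ⊗ (x ⊕ 4/3) ⊗ (x ⊕ 4/3) ⊗ (x ⊕ 4/3) ⊗ (x ⊕ 10)
Answer: roots = -1 (mult 2), 4/3 (mult 3), 10 (mult 1)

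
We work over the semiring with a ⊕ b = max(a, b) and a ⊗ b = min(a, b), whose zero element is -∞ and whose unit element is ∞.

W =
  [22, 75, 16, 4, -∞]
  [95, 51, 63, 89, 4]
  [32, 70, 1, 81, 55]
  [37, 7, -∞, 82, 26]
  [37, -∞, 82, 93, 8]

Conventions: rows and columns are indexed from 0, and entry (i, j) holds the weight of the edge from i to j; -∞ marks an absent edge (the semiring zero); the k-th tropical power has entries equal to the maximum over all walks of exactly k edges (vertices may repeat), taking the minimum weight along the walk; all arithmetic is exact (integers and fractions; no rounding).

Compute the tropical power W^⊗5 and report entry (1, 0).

W^⊗2:
  [75, 51, 63, 75, 16]
  [51, 75, 51, 82, 55]
  [70, 51, 63, 81, 26]
  [37, 37, 26, 82, 26]
  [37, 70, 16, 82, 55]
W^⊗3:
  [51, 75, 51, 75, 55]
  [75, 51, 63, 82, 51]
  [51, 70, 51, 81, 55]
  [37, 37, 37, 82, 26]
  [70, 51, 63, 82, 26]
W^⊗4:
  [75, 51, 63, 75, 51]
  [51, 75, 51, 82, 55]
  [70, 51, 63, 81, 51]
  [37, 37, 37, 82, 37]
  [51, 70, 51, 82, 55]
W^⊗5:
  [51, 75, 51, 75, 55]
  [75, 51, 63, 82, 51]
  [51, 70, 51, 81, 55]
  [37, 37, 37, 82, 37]
  [70, 51, 63, 82, 51]
Key observation: the optimum is the walk 1->0->1->0->1->0, with weight 95 min 75 min 95 min 75 min 95 = 75.
Optimal value attained by: walk 1->0->1->0->1->0.
Answer: (W^⊗5)[1][0] = 75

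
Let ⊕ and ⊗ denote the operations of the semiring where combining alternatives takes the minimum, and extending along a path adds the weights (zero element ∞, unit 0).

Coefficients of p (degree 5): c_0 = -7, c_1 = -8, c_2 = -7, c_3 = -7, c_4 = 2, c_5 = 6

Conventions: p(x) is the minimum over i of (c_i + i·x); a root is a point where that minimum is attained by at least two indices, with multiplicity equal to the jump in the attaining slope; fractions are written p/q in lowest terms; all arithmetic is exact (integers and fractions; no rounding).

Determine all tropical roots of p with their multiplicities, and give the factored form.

hull edge (i=0, c=-7) to (i=1, c=-8): slope -1, span 1
hull edge (i=1, c=-8) to (i=3, c=-7): slope 1/2, span 2
hull edge (i=3, c=-7) to (i=5, c=6): slope 13/2, span 2
Factored form: p(x) = 6 ⊗ (x ⊕ (-13/2)) ⊗ (x ⊕ (-13/2)) ⊗ (x ⊕ (-1/2)) ⊗ (x ⊕ (-1/2)) ⊗ (x ⊕ 1)
Answer: roots = -13/2 (mult 2), -1/2 (mult 2), 1 (mult 1)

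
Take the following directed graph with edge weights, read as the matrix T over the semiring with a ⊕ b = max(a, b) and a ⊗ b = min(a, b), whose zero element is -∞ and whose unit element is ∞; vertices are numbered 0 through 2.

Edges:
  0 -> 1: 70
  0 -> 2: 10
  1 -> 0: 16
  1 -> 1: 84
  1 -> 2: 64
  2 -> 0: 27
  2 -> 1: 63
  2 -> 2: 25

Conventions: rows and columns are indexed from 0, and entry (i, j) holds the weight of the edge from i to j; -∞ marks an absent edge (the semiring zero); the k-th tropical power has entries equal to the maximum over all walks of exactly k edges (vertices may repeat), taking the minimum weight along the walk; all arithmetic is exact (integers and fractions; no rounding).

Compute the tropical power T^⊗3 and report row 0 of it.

T^⊗2:
  [16, 70, 64]
  [27, 84, 64]
  [25, 63, 63]
T^⊗3:
  [27, 70, 64]
  [27, 84, 64]
  [27, 63, 63]
Answer: row 0 of T^⊗3 = [27, 70, 64]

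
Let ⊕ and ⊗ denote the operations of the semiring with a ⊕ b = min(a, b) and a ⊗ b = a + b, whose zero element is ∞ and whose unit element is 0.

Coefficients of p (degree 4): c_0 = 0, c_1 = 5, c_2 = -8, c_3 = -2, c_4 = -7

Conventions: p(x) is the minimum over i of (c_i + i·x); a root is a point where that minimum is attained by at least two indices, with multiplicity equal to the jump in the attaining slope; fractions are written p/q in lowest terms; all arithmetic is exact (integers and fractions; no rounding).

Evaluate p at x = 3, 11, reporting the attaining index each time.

p(3) = min(0+0·3=0, 5+1·3=8, -8+2·3=-2, -2+3·3=7, -7+4·3=5) = -2 (attained by i=2)
p(11) = min(0+0·11=0, 5+1·11=16, -8+2·11=14, -2+3·11=31, -7+4·11=37) = 0 (attained by i=0)
Answer: p(3) = -2; p(11) = 0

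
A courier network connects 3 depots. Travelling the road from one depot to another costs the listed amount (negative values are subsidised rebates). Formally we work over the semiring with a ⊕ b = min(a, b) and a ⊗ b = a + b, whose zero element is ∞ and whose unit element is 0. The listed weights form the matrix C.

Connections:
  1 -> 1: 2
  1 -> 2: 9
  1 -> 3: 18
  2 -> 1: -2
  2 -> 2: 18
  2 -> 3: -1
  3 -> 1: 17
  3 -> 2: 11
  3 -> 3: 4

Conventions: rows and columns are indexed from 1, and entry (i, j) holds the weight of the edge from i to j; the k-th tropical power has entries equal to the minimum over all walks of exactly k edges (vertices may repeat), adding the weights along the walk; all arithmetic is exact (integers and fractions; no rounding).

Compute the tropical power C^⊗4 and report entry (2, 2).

C^⊗2:
  [4, 11, 8]
  [0, 7, 3]
  [9, 15, 8]
C^⊗3:
  [6, 13, 10]
  [2, 9, 6]
  [11, 18, 12]
C^⊗4:
  [8, 15, 12]
  [4, 11, 8]
  [13, 20, 16]
Key observation: the optimum is the walk 2->1->1->1->2, with weight (-2) + 2 + 2 + 9 = 11.
Optimal value attained by: walk 2->1->1->1->2.
Answer: (C^⊗4)[2][2] = 11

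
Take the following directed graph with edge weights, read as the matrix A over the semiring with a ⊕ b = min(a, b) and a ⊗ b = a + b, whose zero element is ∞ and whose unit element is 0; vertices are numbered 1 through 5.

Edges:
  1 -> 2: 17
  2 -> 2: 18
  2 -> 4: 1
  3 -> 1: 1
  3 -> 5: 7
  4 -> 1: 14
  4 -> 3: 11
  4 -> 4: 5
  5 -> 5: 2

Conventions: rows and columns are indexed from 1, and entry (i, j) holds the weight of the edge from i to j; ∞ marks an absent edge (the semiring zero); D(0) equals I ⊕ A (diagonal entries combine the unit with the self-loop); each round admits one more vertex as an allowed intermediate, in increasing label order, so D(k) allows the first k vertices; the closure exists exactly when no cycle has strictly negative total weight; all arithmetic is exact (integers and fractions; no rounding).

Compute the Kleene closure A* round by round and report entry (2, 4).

D(0):
  [0, 17, ∞, ∞, ∞]
  [∞, 0, ∞, 1, ∞]
  [1, ∞, 0, ∞, 7]
  [14, ∞, 11, 0, ∞]
  [∞, ∞, ∞, ∞, 0]
D(1):
  [0, 17, ∞, ∞, ∞]
  [∞, 0, ∞, 1, ∞]
  [1, 18, 0, ∞, 7]
  [14, 31, 11, 0, ∞]
  [∞, ∞, ∞, ∞, 0]
D(2):
  [0, 17, ∞, 18, ∞]
  [∞, 0, ∞, 1, ∞]
  [1, 18, 0, 19, 7]
  [14, 31, 11, 0, ∞]
  [∞, ∞, ∞, ∞, 0]
D(3):
  [0, 17, ∞, 18, ∞]
  [∞, 0, ∞, 1, ∞]
  [1, 18, 0, 19, 7]
  [12, 29, 11, 0, 18]
  [∞, ∞, ∞, ∞, 0]
D(4):
  [0, 17, 29, 18, 36]
  [13, 0, 12, 1, 19]
  [1, 18, 0, 19, 7]
  [12, 29, 11, 0, 18]
  [∞, ∞, ∞, ∞, 0]
D(5):
  [0, 17, 29, 18, 36]
  [13, 0, 12, 1, 19]
  [1, 18, 0, 19, 7]
  [12, 29, 11, 0, 18]
  [∞, ∞, ∞, ∞, 0]
Answer: A*[2][4] = 1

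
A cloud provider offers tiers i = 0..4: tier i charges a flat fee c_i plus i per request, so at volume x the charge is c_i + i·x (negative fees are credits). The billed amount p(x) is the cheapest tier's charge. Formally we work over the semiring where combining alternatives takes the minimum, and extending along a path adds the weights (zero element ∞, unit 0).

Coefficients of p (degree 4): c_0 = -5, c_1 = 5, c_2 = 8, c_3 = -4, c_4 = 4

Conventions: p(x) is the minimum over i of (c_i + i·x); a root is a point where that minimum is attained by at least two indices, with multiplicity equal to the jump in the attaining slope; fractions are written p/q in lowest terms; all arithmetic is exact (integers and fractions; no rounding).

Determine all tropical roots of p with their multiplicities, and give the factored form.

hull edge (i=0, c=-5) to (i=3, c=-4): slope 1/3, span 3
hull edge (i=3, c=-4) to (i=4, c=4): slope 8, span 1
Factored form: p(x) = 4 ⊗ (x ⊕ (-8)) ⊗ (x ⊕ (-1/3)) ⊗ (x ⊕ (-1/3)) ⊗ (x ⊕ (-1/3))
Answer: roots = -8 (mult 1), -1/3 (mult 3)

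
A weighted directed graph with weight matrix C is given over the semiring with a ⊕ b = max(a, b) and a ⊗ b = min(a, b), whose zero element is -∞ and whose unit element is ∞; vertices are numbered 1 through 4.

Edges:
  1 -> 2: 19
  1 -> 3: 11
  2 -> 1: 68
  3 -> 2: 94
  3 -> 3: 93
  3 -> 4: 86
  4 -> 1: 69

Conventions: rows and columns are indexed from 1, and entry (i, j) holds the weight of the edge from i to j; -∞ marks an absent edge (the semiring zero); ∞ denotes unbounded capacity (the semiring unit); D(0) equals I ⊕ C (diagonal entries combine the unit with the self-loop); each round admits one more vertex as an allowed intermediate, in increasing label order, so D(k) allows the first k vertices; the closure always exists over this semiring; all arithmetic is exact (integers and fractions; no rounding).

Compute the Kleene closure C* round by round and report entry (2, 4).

D(0):
  [∞, 19, 11, -∞]
  [68, ∞, -∞, -∞]
  [-∞, 94, ∞, 86]
  [69, -∞, -∞, ∞]
D(1):
  [∞, 19, 11, -∞]
  [68, ∞, 11, -∞]
  [-∞, 94, ∞, 86]
  [69, 19, 11, ∞]
D(2):
  [∞, 19, 11, -∞]
  [68, ∞, 11, -∞]
  [68, 94, ∞, 86]
  [69, 19, 11, ∞]
D(3):
  [∞, 19, 11, 11]
  [68, ∞, 11, 11]
  [68, 94, ∞, 86]
  [69, 19, 11, ∞]
D(4):
  [∞, 19, 11, 11]
  [68, ∞, 11, 11]
  [69, 94, ∞, 86]
  [69, 19, 11, ∞]
Answer: C*[2][4] = 11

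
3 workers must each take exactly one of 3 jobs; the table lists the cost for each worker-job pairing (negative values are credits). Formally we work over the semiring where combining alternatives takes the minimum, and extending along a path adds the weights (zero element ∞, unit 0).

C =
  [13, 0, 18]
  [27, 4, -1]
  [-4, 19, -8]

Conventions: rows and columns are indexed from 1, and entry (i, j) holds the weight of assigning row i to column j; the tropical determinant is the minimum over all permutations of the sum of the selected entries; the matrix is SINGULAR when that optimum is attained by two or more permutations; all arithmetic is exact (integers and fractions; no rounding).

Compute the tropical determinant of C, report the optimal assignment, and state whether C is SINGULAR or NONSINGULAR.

σ = (1, 2, 3): 13 + 4 + (-8) = 9
σ = (1, 3, 2): 13 + (-1) + 19 = 31
σ = (2, 1, 3): 0 + 27 + (-8) = 19
σ = (2, 3, 1): 0 + (-1) + (-4) = -5
σ = (3, 1, 2): 18 + 27 + 19 = 64
σ = (3, 2, 1): 18 + 4 + (-4) = 18
Optimal value attained by: σ = (2, 3, 1).
Answer: det⊕(C) = -5; verdict: NONSINGULAR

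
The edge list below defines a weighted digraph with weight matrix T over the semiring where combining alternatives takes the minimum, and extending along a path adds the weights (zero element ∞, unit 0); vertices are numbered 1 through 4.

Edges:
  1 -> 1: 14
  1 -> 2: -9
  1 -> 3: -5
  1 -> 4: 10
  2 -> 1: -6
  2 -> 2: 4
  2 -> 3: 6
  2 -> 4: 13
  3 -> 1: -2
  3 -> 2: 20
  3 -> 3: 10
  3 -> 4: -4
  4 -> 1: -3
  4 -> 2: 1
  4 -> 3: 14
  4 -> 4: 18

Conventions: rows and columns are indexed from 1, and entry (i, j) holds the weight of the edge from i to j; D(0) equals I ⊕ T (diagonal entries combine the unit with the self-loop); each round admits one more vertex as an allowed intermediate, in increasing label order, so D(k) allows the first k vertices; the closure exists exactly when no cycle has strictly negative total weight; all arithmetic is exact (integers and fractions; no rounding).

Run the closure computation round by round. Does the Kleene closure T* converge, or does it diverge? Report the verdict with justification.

D(0):
  [0, -9, -5, 10]
  [-6, 0, 6, 13]
  [-2, 20, 0, -4]
  [-3, 1, 14, 0]
Detection: at round 1, diagonal entry (2, 2) turns strictly negative.
Key observation: the cycle 2->1->2 has total weight (-6) + (-9), which is strictly negative.
Answer: DIVERGES — negative cycle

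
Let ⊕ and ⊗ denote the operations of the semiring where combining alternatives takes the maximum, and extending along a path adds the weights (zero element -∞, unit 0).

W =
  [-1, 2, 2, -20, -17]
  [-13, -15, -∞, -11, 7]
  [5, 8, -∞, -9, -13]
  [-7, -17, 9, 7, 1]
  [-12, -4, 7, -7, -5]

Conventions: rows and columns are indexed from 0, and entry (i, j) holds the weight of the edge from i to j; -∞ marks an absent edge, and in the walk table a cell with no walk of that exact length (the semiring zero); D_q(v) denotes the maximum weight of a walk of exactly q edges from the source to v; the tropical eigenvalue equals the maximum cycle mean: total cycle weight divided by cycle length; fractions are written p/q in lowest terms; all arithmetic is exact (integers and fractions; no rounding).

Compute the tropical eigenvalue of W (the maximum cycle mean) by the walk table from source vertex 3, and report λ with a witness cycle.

q=0: [-∞, -∞, -∞, 0, -∞]
q=1: [-7, -17, 9, 7, 1]
q=2: [14, 17, 16, 14, 8]
q=3: [21, 24, 23, 21, 24]
q=4: [28, 31, 31, 28, 31]
q=5: [36, 39, 38, 35, 38]
Optimal cycle mean attained by: cycle 1->4->2->1, total 7 + 7 + 8, length 3.
Answer: λ = 22/3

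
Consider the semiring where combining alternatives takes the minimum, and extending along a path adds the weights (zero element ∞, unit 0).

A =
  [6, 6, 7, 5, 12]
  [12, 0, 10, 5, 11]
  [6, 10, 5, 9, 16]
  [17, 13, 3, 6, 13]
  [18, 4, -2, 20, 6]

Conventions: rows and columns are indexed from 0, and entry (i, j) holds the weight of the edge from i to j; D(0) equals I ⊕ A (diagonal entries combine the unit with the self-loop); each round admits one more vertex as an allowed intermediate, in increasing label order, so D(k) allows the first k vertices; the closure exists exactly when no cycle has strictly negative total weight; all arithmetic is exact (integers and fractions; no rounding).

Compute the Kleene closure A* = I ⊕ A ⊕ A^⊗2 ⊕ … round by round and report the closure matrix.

D(0):
  [0, 6, 7, 5, 12]
  [12, 0, 10, 5, 11]
  [6, 10, 0, 9, 16]
  [17, 13, 3, 0, 13]
  [18, 4, -2, 20, 0]
D(1):
  [0, 6, 7, 5, 12]
  [12, 0, 10, 5, 11]
  [6, 10, 0, 9, 16]
  [17, 13, 3, 0, 13]
  [18, 4, -2, 20, 0]
D(2):
  [0, 6, 7, 5, 12]
  [12, 0, 10, 5, 11]
  [6, 10, 0, 9, 16]
  [17, 13, 3, 0, 13]
  [16, 4, -2, 9, 0]
D(3):
  [0, 6, 7, 5, 12]
  [12, 0, 10, 5, 11]
  [6, 10, 0, 9, 16]
  [9, 13, 3, 0, 13]
  [4, 4, -2, 7, 0]
D(4):
  [0, 6, 7, 5, 12]
  [12, 0, 8, 5, 11]
  [6, 10, 0, 9, 16]
  [9, 13, 3, 0, 13]
  [4, 4, -2, 7, 0]
D(5):
  [0, 6, 7, 5, 12]
  [12, 0, 8, 5, 11]
  [6, 10, 0, 9, 16]
  [9, 13, 3, 0, 13]
  [4, 4, -2, 7, 0]
Answer: A* = [[0, 6, 7, 5, 12], [12, 0, 8, 5, 11], [6, 10, 0, 9, 16], [9, 13, 3, 0, 13], [4, 4, -2, 7, 0]]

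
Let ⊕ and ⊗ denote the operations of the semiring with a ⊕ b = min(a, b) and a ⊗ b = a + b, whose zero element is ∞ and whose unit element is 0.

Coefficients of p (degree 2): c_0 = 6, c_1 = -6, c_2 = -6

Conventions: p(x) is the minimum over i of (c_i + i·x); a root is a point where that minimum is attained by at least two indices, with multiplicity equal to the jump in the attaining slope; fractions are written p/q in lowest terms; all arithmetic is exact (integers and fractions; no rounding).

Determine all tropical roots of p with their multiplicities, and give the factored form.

hull edge (i=0, c=6) to (i=1, c=-6): slope -12, span 1
hull edge (i=1, c=-6) to (i=2, c=-6): slope 0, span 1
Factored form: p(x) = -6 ⊗ (x ⊕ 0) ⊗ (x ⊕ 12)
Answer: roots = 0 (mult 1), 12 (mult 1)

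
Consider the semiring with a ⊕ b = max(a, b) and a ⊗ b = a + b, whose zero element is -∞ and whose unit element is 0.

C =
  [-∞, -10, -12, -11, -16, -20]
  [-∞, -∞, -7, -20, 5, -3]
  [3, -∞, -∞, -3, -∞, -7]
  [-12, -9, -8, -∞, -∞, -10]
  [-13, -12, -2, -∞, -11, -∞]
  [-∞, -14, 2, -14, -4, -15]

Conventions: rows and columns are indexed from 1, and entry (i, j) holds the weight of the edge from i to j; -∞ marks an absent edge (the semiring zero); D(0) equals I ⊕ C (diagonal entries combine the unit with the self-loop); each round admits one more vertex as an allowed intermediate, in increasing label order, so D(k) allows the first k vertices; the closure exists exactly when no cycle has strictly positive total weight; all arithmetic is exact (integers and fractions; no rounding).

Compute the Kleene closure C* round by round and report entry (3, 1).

D(0):
  [0, -10, -12, -11, -16, -20]
  [-∞, 0, -7, -20, 5, -3]
  [3, -∞, 0, -3, -∞, -7]
  [-12, -9, -8, 0, -∞, -10]
  [-13, -12, -2, -∞, 0, -∞]
  [-∞, -14, 2, -14, -4, 0]
D(1):
  [0, -10, -12, -11, -16, -20]
  [-∞, 0, -7, -20, 5, -3]
  [3, -7, 0, -3, -13, -7]
  [-12, -9, -8, 0, -28, -10]
  [-13, -12, -2, -24, 0, -33]
  [-∞, -14, 2, -14, -4, 0]
D(2):
  [0, -10, -12, -11, -5, -13]
  [-∞, 0, -7, -20, 5, -3]
  [3, -7, 0, -3, -2, -7]
  [-12, -9, -8, 0, -4, -10]
  [-13, -12, -2, -24, 0, -15]
  [-∞, -14, 2, -14, -4, 0]
D(3):
  [0, -10, -12, -11, -5, -13]
  [-4, 0, -7, -10, 5, -3]
  [3, -7, 0, -3, -2, -7]
  [-5, -9, -8, 0, -4, -10]
  [1, -9, -2, -5, 0, -9]
  [5, -5, 2, -1, 0, 0]
D(4):
  [0, -10, -12, -11, -5, -13]
  [-4, 0, -7, -10, 5, -3]
  [3, -7, 0, -3, -2, -7]
  [-5, -9, -8, 0, -4, -10]
  [1, -9, -2, -5, 0, -9]
  [5, -5, 2, -1, 0, 0]
D(5):
  [0, -10, -7, -10, -5, -13]
  [6, 0, 3, 0, 5, -3]
  [3, -7, 0, -3, -2, -7]
  [-3, -9, -6, 0, -4, -10]
  [1, -9, -2, -5, 0, -9]
  [5, -5, 2, -1, 0, 0]
D(6):
  [0, -10, -7, -10, -5, -13]
  [6, 0, 3, 0, 5, -3]
  [3, -7, 0, -3, -2, -7]
  [-3, -9, -6, 0, -4, -10]
  [1, -9, -2, -5, 0, -9]
  [5, -5, 2, -1, 0, 0]
Answer: C*[3][1] = 3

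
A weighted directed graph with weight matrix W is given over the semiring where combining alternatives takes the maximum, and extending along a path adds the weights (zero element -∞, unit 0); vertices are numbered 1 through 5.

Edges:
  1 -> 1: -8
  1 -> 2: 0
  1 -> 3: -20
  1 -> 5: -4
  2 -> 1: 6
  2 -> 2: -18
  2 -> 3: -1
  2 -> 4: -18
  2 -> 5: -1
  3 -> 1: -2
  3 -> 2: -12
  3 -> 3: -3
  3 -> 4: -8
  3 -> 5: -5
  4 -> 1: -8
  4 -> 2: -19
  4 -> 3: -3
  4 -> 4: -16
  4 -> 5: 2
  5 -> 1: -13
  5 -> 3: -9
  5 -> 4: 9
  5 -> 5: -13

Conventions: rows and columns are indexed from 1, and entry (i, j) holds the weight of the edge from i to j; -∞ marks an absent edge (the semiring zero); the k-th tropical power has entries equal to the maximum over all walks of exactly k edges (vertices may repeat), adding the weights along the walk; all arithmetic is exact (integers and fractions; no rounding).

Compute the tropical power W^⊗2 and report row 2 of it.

W^⊗2:
  [6, -8, -1, 5, -1]
  [-2, 6, -4, 8, 2]
  [-5, -2, -6, 4, -6]
  [-5, -8, -6, 11, -8]
  [1, -10, 6, -4, 11]
Answer: row 2 of W^⊗2 = [-2, 6, -4, 8, 2]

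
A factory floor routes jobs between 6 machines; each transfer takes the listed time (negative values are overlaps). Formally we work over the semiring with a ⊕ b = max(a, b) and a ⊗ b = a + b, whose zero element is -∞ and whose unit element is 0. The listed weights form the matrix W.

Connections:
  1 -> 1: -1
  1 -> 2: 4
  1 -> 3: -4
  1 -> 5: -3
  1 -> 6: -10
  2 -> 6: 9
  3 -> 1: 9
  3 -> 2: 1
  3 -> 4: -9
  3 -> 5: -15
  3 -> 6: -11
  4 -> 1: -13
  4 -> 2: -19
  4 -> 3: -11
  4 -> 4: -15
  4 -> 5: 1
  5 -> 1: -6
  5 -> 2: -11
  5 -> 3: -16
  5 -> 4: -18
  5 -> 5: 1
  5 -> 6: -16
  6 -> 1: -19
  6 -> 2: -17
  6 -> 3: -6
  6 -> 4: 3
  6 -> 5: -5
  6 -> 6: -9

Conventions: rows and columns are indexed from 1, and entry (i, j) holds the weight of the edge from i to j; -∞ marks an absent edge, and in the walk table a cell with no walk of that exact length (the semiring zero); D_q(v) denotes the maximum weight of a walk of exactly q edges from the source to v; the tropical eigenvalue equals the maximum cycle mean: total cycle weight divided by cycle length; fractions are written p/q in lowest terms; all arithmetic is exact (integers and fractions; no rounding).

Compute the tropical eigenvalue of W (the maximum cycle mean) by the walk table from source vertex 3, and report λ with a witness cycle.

q=0: [-∞, -∞, 0, -∞, -∞, -∞]
q=1: [9, 1, -∞, -9, -15, -11]
q=2: [8, 13, 5, -8, 6, 10]
q=3: [14, 12, 4, 13, 7, 22]
q=4: [13, 18, 16, 25, 17, 21]
q=5: [25, 17, 15, 24, 26, 27]
q=6: [24, 29, 21, 30, 27, 26]
Optimal cycle mean attained by: cycle 1->2->6->3->1, total 4 + 9 + (-6) + 9, length 4.
Answer: λ = 4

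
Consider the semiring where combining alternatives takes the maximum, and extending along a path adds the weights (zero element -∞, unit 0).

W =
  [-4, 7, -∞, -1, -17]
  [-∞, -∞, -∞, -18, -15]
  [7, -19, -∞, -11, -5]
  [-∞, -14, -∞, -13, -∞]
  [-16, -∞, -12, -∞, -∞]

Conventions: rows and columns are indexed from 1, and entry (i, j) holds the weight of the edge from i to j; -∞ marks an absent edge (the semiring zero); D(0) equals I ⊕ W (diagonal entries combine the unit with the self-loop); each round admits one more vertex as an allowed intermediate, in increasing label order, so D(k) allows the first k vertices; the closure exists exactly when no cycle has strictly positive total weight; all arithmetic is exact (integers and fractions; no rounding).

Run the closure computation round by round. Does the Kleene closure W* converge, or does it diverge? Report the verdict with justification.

D(0):
  [0, 7, -∞, -1, -17]
  [-∞, 0, -∞, -18, -15]
  [7, -19, 0, -11, -5]
  [-∞, -14, -∞, 0, -∞]
  [-16, -∞, -12, -∞, 0]
D(1):
  [0, 7, -∞, -1, -17]
  [-∞, 0, -∞, -18, -15]
  [7, 14, 0, 6, -5]
  [-∞, -14, -∞, 0, -∞]
  [-16, -9, -12, -17, 0]
D(2):
  [0, 7, -∞, -1, -8]
  [-∞, 0, -∞, -18, -15]
  [7, 14, 0, 6, -1]
  [-∞, -14, -∞, 0, -29]
  [-16, -9, -12, -17, 0]
D(3):
  [0, 7, -∞, -1, -8]
  [-∞, 0, -∞, -18, -15]
  [7, 14, 0, 6, -1]
  [-∞, -14, -∞, 0, -29]
  [-5, 2, -12, -6, 0]
D(4):
  [0, 7, -∞, -1, -8]
  [-∞, 0, -∞, -18, -15]
  [7, 14, 0, 6, -1]
  [-∞, -14, -∞, 0, -29]
  [-5, 2, -12, -6, 0]
D(5):
  [0, 7, -20, -1, -8]
  [-20, 0, -27, -18, -15]
  [7, 14, 0, 6, -1]
  [-34, -14, -41, 0, -29]
  [-5, 2, -12, -6, 0]
Key observation: every diagonal entry stays at the unit through all rounds, so no improving cycle exists.
Answer: CONVERGES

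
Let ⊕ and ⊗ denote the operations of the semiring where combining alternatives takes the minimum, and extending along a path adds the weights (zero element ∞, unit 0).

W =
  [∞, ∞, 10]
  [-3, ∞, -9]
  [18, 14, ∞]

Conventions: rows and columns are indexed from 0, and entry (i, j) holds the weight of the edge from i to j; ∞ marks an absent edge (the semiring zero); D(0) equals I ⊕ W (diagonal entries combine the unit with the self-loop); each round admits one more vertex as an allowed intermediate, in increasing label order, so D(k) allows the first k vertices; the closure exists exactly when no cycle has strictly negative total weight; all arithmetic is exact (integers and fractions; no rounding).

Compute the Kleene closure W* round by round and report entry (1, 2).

D(0):
  [0, ∞, 10]
  [-3, 0, -9]
  [18, 14, 0]
D(1):
  [0, ∞, 10]
  [-3, 0, -9]
  [18, 14, 0]
D(2):
  [0, ∞, 10]
  [-3, 0, -9]
  [11, 14, 0]
D(3):
  [0, 24, 10]
  [-3, 0, -9]
  [11, 14, 0]
Answer: W*[1][2] = -9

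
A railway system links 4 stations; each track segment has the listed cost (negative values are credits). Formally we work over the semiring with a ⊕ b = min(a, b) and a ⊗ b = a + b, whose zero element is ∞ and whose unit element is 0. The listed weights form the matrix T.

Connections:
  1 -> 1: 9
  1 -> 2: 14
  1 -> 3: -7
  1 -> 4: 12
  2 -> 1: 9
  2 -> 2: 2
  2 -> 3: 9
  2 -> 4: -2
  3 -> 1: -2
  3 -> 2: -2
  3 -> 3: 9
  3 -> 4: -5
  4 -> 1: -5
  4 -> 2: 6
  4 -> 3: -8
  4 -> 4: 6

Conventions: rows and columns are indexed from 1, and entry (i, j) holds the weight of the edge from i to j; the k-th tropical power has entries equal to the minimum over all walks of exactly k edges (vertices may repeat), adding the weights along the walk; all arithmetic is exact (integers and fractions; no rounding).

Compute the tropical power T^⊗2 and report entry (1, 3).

T^⊗2:
  [-9, -9, 2, -12]
  [-7, 4, -10, 0]
  [-10, 0, -13, -4]
  [-10, -10, -12, -13]
Key observation: the optimum is the walk 1->1->3, with weight 9 + (-7) = 2.
Optimal value attained by: walk 1->1->3.
Answer: (T^⊗2)[1][3] = 2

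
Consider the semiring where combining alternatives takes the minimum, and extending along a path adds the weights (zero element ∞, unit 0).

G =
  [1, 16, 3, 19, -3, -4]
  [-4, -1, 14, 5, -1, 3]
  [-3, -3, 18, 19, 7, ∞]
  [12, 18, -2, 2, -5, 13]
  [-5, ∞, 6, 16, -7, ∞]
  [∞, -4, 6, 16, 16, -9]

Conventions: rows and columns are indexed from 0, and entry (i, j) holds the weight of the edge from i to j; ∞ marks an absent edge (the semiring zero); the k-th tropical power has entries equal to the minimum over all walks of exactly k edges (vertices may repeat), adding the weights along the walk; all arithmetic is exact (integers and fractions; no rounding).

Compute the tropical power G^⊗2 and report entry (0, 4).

G^⊗2:
  [-8, -8, 2, 12, -10, -13]
  [-6, -2, -1, 4, -8, -8]
  [-7, -4, 0, 2, -6, -7]
  [-10, -5, 0, 4, -12, 4]
  [-12, 3, -2, 9, -14, -9]
  [-8, -13, -3, 1, -5, -18]
Key observation: the optimum is the walk 0->4->4, with weight (-3) + (-7) = -10.
Optimal value attained by: walk 0->4->4.
Answer: (G^⊗2)[0][4] = -10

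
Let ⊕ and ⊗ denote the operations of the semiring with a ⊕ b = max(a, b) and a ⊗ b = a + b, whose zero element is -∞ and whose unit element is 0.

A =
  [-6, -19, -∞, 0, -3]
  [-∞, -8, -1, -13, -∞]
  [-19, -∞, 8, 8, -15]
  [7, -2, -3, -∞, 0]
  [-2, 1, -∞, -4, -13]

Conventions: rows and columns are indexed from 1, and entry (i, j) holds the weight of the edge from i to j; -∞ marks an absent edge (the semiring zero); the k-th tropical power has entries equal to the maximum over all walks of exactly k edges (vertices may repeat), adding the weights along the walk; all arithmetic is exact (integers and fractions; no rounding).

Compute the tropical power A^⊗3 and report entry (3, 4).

A^⊗2:
  [7, -2, -3, -6, 0]
  [-6, -15, 7, 7, -13]
  [15, 6, 16, 16, 8]
  [1, 1, 5, 7, 4]
  [3, -6, 0, -2, -4]
A^⊗3:
  [1, 1, 5, 7, 4]
  [14, 5, 15, 15, 7]
  [23, 14, 24, 24, 16]
  [14, 5, 13, 13, 7]
  [5, -3, 8, 8, 0]
Key observation: the optimum is the walk 3->3->3->4, with weight 8 + 8 + 8 = 24.
Optimal value attained by: walk 3->3->3->4.
Answer: (A^⊗3)[3][4] = 24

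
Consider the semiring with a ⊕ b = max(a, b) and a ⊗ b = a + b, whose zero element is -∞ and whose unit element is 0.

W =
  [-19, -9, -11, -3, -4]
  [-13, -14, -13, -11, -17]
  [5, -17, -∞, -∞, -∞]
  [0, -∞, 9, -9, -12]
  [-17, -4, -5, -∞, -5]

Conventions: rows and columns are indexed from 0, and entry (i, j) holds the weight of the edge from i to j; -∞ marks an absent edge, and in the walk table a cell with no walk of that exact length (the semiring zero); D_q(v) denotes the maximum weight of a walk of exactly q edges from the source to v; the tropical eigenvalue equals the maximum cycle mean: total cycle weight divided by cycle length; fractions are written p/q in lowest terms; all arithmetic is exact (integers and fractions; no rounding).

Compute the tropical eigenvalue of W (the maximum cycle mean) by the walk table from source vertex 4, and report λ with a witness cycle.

q=0: [-∞, -∞, -∞, -∞, 0]
q=1: [-17, -4, -5, -∞, -5]
q=2: [0, -9, -10, -15, -10]
q=3: [-5, -9, -6, -3, -4]
q=4: [-1, -8, 6, -8, -9]
q=5: [11, -10, 1, -4, -5]
Optimal cycle mean attained by: cycle 0->3->2->0, total (-3) + 9 + 5, length 3.
Answer: λ = 11/3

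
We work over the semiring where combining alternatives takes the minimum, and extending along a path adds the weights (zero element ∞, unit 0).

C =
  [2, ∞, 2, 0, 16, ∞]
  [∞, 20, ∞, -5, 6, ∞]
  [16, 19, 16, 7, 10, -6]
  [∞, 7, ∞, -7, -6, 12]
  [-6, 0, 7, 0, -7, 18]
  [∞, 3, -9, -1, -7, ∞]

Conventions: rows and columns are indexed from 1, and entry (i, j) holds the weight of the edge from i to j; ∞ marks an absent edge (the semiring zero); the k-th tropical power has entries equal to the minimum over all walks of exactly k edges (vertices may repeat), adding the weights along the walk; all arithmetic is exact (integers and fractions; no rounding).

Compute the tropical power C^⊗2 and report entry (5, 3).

C^⊗2:
  [4, 7, 4, -7, -6, -4]
  [0, 2, 13, -12, -11, 7]
  [4, -3, -15, -7, -13, 10]
  [-12, -6, 1, -14, -13, 5]
  [-13, -7, -4, -7, -14, 1]
  [-13, -7, 0, -8, -14, -15]
Key observation: the optimum is the walk 5->1->3, with weight (-6) + 2 = -4.
Optimal value attained by: walk 5->1->3.
Answer: (C^⊗2)[5][3] = -4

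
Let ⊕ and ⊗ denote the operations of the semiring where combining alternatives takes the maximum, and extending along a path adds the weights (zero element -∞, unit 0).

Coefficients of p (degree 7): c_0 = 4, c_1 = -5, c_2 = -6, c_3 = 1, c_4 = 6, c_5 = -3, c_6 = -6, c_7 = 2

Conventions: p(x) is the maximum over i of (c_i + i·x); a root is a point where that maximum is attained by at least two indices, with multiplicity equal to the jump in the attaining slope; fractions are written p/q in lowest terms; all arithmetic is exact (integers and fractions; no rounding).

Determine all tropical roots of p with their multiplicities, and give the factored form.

hull edge (i=0, c=4) to (i=4, c=6): slope 1/2, span 4
hull edge (i=4, c=6) to (i=7, c=2): slope -4/3, span 3
Factored form: p(x) = 2 ⊗ (x ⊕ (-1/2)) ⊗ (x ⊕ (-1/2)) ⊗ (x ⊕ (-1/2)) ⊗ (x ⊕ (-1/2)) ⊗ (x ⊕ 4/3) ⊗ (x ⊕ 4/3) ⊗ (x ⊕ 4/3)
Answer: roots = -1/2 (mult 4), 4/3 (mult 3)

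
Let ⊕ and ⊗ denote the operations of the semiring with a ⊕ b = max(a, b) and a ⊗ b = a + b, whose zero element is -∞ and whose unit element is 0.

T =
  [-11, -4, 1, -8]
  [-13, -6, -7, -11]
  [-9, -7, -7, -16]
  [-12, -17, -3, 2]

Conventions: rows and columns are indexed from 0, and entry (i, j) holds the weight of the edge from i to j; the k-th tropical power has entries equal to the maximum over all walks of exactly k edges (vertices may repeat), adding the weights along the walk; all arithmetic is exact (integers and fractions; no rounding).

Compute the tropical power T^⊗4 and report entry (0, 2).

T^⊗2:
  [-8, -6, -6, -6]
  [-16, -12, -12, -9]
  [-16, -13, -8, -14]
  [-10, -10, -1, 4]
T^⊗3:
  [-15, -12, -7, -4]
  [-21, -18, -12, -7]
  [-17, -15, -15, -12]
  [-8, -8, 1, 6]
T^⊗4:
  [-16, -14, -7, -2]
  [-19, -19, -10, -5]
  [-24, -21, -15, -10]
  [-6, -6, 3, 8]
Key observation: the optimum is the walk 0->3->3->3->2, with weight (-8) + 2 + 2 + (-3) = -7.
Optimal value attained by: walk 0->3->3->3->2.
Answer: (T^⊗4)[0][2] = -7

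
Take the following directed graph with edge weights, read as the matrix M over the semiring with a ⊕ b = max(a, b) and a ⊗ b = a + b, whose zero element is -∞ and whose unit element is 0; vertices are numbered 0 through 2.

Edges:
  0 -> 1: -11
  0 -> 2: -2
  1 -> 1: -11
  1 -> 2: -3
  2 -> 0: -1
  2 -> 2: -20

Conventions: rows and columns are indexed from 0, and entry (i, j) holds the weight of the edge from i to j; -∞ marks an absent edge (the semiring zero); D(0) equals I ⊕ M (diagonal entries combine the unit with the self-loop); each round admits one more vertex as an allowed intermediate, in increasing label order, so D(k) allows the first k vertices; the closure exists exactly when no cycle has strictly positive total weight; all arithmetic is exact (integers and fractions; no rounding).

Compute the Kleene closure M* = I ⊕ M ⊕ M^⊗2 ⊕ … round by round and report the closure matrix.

D(0):
  [0, -11, -2]
  [-∞, 0, -3]
  [-1, -∞, 0]
D(1):
  [0, -11, -2]
  [-∞, 0, -3]
  [-1, -12, 0]
D(2):
  [0, -11, -2]
  [-∞, 0, -3]
  [-1, -12, 0]
D(3):
  [0, -11, -2]
  [-4, 0, -3]
  [-1, -12, 0]
Answer: M* = [[0, -11, -2], [-4, 0, -3], [-1, -12, 0]]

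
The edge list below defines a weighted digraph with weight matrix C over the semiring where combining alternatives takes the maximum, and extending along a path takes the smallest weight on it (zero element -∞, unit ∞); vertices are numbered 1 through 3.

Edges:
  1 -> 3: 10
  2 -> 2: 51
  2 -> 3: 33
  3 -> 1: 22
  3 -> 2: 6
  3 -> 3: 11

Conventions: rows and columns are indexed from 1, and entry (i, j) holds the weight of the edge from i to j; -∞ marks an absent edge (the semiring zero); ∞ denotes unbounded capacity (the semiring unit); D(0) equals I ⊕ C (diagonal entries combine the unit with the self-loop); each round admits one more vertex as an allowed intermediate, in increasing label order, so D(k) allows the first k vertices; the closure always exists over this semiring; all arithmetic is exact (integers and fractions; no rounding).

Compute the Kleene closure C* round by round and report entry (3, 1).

D(0):
  [∞, -∞, 10]
  [-∞, ∞, 33]
  [22, 6, ∞]
D(1):
  [∞, -∞, 10]
  [-∞, ∞, 33]
  [22, 6, ∞]
D(2):
  [∞, -∞, 10]
  [-∞, ∞, 33]
  [22, 6, ∞]
D(3):
  [∞, 6, 10]
  [22, ∞, 33]
  [22, 6, ∞]
Answer: C*[3][1] = 22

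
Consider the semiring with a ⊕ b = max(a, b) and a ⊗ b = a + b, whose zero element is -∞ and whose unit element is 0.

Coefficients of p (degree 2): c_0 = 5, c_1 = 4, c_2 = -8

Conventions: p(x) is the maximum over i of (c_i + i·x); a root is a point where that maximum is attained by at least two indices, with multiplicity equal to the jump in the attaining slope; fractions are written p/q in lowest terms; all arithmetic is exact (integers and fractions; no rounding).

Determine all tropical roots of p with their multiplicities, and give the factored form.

hull edge (i=0, c=5) to (i=1, c=4): slope -1, span 1
hull edge (i=1, c=4) to (i=2, c=-8): slope -12, span 1
Factored form: p(x) = -8 ⊗ (x ⊕ 1) ⊗ (x ⊕ 12)
Answer: roots = 1 (mult 1), 12 (mult 1)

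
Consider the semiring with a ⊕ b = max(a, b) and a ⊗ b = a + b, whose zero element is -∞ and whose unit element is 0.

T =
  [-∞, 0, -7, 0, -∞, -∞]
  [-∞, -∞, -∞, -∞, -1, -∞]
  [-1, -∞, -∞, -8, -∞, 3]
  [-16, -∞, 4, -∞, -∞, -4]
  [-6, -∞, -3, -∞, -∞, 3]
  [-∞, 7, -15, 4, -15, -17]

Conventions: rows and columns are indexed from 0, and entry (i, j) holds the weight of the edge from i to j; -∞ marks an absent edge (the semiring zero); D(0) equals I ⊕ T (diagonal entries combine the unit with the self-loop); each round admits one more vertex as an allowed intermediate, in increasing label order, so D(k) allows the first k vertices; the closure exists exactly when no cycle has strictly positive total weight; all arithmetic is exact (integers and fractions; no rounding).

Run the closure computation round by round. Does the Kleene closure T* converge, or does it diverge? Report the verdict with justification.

D(0):
  [0, 0, -7, 0, -∞, -∞]
  [-∞, 0, -∞, -∞, -1, -∞]
  [-1, -∞, 0, -8, -∞, 3]
  [-16, -∞, 4, 0, -∞, -4]
  [-6, -∞, -3, -∞, 0, 3]
  [-∞, 7, -15, 4, -15, 0]
D(1):
  [0, 0, -7, 0, -∞, -∞]
  [-∞, 0, -∞, -∞, -1, -∞]
  [-1, -1, 0, -1, -∞, 3]
  [-16, -16, 4, 0, -∞, -4]
  [-6, -6, -3, -6, 0, 3]
  [-∞, 7, -15, 4, -15, 0]
D(2):
  [0, 0, -7, 0, -1, -∞]
  [-∞, 0, -∞, -∞, -1, -∞]
  [-1, -1, 0, -1, -2, 3]
  [-16, -16, 4, 0, -17, -4]
  [-6, -6, -3, -6, 0, 3]
  [-∞, 7, -15, 4, 6, 0]
Detection: at round 3, diagonal entry (3, 3) turns strictly positive.
Key observation: the cycle 3->2->0->3 has total weight 4 + (-1) + 0, which is strictly positive.
Answer: DIVERGES — positive cycle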